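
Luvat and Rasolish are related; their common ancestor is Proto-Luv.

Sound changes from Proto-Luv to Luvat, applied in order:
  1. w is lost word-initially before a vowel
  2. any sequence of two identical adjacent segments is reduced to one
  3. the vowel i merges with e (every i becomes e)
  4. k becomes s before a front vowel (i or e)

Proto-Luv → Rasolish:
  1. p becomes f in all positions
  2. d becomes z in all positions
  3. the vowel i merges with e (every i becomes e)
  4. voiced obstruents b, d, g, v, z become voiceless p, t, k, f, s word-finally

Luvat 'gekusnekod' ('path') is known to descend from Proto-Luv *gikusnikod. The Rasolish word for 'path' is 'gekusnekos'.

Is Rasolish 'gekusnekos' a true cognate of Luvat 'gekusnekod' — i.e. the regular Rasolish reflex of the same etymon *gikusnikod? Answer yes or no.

Derive the expected Rasolish reflex of *gikusnikod:
Rasolish: *gikusnikod > gikusnikoz > gekusnekoz > gekusnekos  (by unconditioned shift, vowel merger, final devoicing)
Rasolish 'gekusnekos' matches the regular reflex exactly, so the pair is cognate.

yes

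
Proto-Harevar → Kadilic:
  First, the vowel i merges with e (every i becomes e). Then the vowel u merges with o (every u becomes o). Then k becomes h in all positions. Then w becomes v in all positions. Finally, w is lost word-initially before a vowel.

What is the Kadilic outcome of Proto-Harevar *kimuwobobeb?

hemovobobeb

Kadilic: start from *kimuwobobeb.
  rule 1 (vowel merger): kimuwobobeb → kemuwobobeb
  rule 2 (vowel merger): kemuwobobeb → kemowobobeb
  rule 3 (unconditioned shift): kemowobobeb → hemowobobeb
  rule 4 (unconditioned shift): hemowobobeb → hemovobobeb
  rule 5: no change — hemovobobeb
  ⇒ Kadilic hemovobobeb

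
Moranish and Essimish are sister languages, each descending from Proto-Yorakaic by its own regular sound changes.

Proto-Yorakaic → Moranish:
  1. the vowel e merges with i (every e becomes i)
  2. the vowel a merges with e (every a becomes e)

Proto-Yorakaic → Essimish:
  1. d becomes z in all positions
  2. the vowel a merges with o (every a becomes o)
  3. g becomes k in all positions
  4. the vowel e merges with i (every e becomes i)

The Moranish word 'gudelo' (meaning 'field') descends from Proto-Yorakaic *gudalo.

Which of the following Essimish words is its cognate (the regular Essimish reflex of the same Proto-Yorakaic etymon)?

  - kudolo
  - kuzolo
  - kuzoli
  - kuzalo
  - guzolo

kuzolo

Essimish: start from *gudalo.
  rule 1 (unconditioned shift): gudalo → guzalo
  rule 2 (vowel merger): guzalo → guzolo
  rule 3 (unconditioned shift): guzolo → kuzolo
  rule 4: no change — kuzolo
  ⇒ Essimish kuzolo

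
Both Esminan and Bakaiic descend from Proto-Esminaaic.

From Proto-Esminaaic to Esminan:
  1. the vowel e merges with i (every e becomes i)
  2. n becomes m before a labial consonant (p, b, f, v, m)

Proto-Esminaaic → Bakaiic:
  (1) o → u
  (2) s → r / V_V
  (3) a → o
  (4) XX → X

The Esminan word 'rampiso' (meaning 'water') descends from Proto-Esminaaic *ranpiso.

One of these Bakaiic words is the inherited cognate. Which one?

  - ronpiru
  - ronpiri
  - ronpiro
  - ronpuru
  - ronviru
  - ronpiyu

Bakaiic: *ranpiso
  ranpiso → ranpisu   [vowel merger]
  ranpisu → ranpiru   [rhotacism]
  ranpiru → ronpiru   [vowel merger]
  ronpiru (rule 4 does not apply)
  giving Bakaiic ronpiru.
Only 'ronpiru' matches the regular Bakaiic development of *ranpiso.

ronpiru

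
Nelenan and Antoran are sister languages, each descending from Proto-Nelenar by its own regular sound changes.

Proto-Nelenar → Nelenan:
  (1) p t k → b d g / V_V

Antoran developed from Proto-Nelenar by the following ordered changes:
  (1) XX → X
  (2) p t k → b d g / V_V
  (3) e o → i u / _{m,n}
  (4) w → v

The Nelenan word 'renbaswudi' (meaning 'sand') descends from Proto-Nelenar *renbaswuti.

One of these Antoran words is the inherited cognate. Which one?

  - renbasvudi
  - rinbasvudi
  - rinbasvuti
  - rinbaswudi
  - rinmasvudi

Antoran: start from *renbaswuti.
  rule 1: no change — renbaswuti
  rule 2 (intervocalic voicing): renbaswuti → renbaswudi
  rule 3 (pre-nasal raising): renbaswudi → rinbaswudi
  rule 4 (unconditioned shift): rinbaswudi → rinbasvudi
  ⇒ Antoran rinbasvudi
Among the options, 'rinbasvudi' alone shows every Antoran change applied in order.

rinbasvudi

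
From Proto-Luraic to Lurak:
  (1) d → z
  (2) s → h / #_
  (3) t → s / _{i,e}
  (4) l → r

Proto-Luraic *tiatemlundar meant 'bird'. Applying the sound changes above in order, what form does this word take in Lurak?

siasemrunzar

Lurak: *tiatemlundar
  tiatemlundar → tiatemlunzar   [unconditioned shift]
  tiatemlunzar (rule 2 does not apply)
  tiatemlunzar → siasemlunzar   [palatalisation]
  siasemlunzar → siasemrunzar   [unconditioned shift]
  giving Lurak siasemrunzar.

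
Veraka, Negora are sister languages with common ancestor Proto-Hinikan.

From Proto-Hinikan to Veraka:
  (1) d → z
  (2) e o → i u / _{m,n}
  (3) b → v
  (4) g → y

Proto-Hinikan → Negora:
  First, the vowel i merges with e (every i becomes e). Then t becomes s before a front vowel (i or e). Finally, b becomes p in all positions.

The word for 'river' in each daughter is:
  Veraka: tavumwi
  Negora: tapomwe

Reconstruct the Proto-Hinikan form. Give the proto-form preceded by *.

Position 3: Veraka has v, Negora has p. Taking the neighbouring segments as reconstructed: Veraka v could go back to *b or *v; Negora p could go back to *p or *b — the one source consistent with every daughter is *b.
Position 7: Veraka has i, Negora has e. Taking the neighbouring segments as reconstructed: Veraka i can only go back to *i; Negora e could go back to *e or *i — the one source consistent with every daughter is *i.
Position 4: Veraka has u, Negora has o. Negora preserves o here (none of its changes turn any other segment into o), so the proto-segment is *o.
The remaining positions agree across the daughters. Check the candidate against every language:
Veraka: *tabomwi > tabumwi > tavumwi  (by pre-nasal raising, unconditioned shift)
Negora: *tabomwi
  tabomwi → tabomwe   [vowel merger]
  tabomwe (rule 2 does not apply)
  tabomwe → tapomwe   [unconditioned shift]
  giving Negora tapomwe.
Only *tabomwi yields all of Veraka tavumwi, Negora tapomwe.

*tabomwi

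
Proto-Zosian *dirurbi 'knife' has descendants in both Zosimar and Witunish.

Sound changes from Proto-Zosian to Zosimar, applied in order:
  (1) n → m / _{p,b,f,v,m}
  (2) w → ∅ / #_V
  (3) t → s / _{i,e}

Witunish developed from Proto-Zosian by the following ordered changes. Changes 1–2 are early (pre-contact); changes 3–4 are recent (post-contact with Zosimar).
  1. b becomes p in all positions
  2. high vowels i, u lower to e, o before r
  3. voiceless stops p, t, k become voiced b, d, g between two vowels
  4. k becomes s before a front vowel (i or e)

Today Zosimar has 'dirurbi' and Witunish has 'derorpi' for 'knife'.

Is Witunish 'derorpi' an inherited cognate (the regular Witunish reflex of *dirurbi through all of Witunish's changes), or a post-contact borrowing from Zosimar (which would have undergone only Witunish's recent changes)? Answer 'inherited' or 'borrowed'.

If inherited, *dirurbi would pass through all of Witunish's changes:
Witunish: *dirurbi > dirurpi > derorpi  (by unconditioned shift, pre-rhotic lowering)
If borrowed from Zosimar 'dirurbi' after the early changes, it would undergo only the recent ones:
  rule 3 (intervocalic voicing): no change (dirurbi)
  rule 4 (palatalisation): no change (dirurbi)
  ⇒ as a loan: dirurbi
Witunish 'derorpi' matches the inherited outcome exactly, so it is an inherited cognate, not a loan.

inherited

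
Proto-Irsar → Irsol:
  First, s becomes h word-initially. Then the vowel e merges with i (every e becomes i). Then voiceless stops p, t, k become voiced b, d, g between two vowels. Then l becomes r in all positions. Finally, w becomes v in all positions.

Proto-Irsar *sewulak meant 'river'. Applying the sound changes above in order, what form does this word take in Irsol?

hivurak

Irsol: *sewulak
  sewulak → hewulak   [debuccalisation]
  hewulak → hiwulak   [vowel merger]
  hiwulak (rule 3 does not apply)
  hiwulak → hiwurak   [unconditioned shift]
  hiwurak → hivurak   [unconditioned shift]
  giving Irsol hivurak.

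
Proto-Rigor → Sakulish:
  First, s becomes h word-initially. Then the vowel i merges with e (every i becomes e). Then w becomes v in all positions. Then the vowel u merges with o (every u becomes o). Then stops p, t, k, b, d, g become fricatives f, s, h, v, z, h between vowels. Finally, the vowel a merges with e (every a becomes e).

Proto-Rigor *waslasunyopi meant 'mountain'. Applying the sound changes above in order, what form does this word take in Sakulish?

Sakulish: start from *waslasunyopi.
  rule 1: no change — waslasunyopi
  rule 2 (vowel merger): waslasunyopi → waslasunyope
  rule 3 (unconditioned shift): waslasunyope → vaslasunyope
  rule 4 (vowel merger): vaslasunyope → vaslasonyope
  rule 5 (intervocalic lenition): vaslasonyope → vaslasonyofe
  rule 6 (vowel merger): vaslasonyofe → veslesonyofe
  ⇒ Sakulish veslesonyofe

veslesonyofe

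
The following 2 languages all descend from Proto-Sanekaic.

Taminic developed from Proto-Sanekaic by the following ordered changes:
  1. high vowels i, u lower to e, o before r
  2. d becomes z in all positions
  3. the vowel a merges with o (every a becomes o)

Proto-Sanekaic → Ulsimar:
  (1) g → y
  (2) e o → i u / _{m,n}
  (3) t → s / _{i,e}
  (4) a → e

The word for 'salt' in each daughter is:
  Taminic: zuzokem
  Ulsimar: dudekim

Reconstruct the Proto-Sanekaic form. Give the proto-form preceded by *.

Position 1: Taminic has z, Ulsimar has d. Ulsimar preserves d here (none of its changes turn any other segment into d), so the proto-segment is *d.
Position 6: Taminic has e, Ulsimar has i. Taking the neighbouring segments as reconstructed: Taminic e can only go back to *e; Ulsimar i could go back to *e or *i — the one source consistent with every daughter is *e.
Position 3: Taminic has z, Ulsimar has d. Ulsimar preserves d here (none of its changes turn any other segment into d), so the proto-segment is *d.
This points to *dudakem. Verify forward in each daughter:
Taminic: *dudakem > zuzakem > zuzokem  (by unconditioned shift, vowel merger)
Ulsimar: *dudakem > dudakim > dudekim  (by pre-nasal raising, vowel merger)
*dudakem is the unique common source.

*dudakem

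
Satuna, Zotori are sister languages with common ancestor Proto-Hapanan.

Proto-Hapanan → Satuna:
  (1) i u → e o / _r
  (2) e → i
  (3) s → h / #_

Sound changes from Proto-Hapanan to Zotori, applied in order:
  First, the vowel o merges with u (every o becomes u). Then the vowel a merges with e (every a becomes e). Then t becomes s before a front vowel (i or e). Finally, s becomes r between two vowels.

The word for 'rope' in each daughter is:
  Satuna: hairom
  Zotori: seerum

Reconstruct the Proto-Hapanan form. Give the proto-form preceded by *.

Position 2: Satuna has a, Zotori has e. Satuna preserves a here (none of its changes turn any other segment into a), so the proto-segment is *a.
Position 3: Satuna has i, Zotori has e. Taking the neighbouring segments as reconstructed: Satuna i could go back to *e or *i; Zotori e could go back to *a or *e — the one source consistent with every daughter is *e.
Position 5: Satuna has o, Zotori has u. Taking the neighbouring segments as reconstructed: Satuna o can only go back to *o; Zotori u could go back to *o or *u — the one source consistent with every daughter is *o.
This points to *saerom. Verify forward in each daughter:
Satuna: start from *saerom.
  rule 1: no change — saerom
  rule 2 (vowel merger): saerom → sairom
  rule 3 (debuccalisation): sairom → hairom
  ⇒ Satuna hairom
Zotori: start from *saerom.
  rule 1 (vowel merger): saerom → saerum
  rule 2 (vowel merger): saerum → seerum
  rule 3: no change — seerum
  rule 4: no change — seerum
  ⇒ Zotori seerum
No other proto-form is consistent with every reflex, so the reconstruction is *saerom.

*saerom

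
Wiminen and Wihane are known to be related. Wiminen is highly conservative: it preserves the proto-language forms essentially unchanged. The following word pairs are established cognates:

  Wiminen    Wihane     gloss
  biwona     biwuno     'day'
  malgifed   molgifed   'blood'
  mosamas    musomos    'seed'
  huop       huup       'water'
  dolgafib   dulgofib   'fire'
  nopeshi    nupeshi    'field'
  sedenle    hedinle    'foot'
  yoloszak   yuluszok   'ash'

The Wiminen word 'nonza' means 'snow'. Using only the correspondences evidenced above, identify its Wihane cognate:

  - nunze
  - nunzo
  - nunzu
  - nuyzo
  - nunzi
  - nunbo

nunzo

biwona ~ biwuno — Wiminen o corresponds to Wihane u after a consonant, before a nasal.
biwona ~ biwuno — Wiminen a corresponds to Wihane o word-finally.
Applying these to Wiminen 'nonza':
  nonza → nunza   (o→u after a consonant, before a nasal)
  nunza → nunzo   (a→o word-finally)
So the Wihane cognate is 'nunzo'.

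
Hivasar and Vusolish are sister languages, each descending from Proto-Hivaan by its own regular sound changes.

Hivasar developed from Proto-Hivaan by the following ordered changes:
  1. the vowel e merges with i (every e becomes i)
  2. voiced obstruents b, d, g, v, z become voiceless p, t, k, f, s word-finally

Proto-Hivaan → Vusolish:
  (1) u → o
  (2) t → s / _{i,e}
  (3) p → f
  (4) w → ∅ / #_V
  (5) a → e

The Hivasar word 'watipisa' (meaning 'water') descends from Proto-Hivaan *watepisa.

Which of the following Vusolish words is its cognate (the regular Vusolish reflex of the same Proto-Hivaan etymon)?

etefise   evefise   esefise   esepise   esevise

esefise

Vusolish: *watepisa > wasepisa > wasefisa > asefisa > esefise  (by palatalisation, unconditioned shift, glide loss, vowel merger)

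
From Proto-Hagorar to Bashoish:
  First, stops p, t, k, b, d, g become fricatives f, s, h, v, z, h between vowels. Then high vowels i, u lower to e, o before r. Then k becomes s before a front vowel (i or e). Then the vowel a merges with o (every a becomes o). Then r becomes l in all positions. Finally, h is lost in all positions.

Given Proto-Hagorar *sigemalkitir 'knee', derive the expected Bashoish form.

siemolsisel

Bashoish: *sigemalkitir
  sigemalkitir → sihemalkisir   [intervocalic lenition]
  sihemalkisir → sihemalkiser   [pre-rhotic lowering]
  sihemalkiser → sihemalsiser   [palatalisation]
  sihemalsiser → sihemolsiser   [vowel merger]
  sihemolsiser → sihemolsisel   [unconditioned shift]
  sihemolsisel → siemolsisel   [h-loss]
  giving Bashoish siemolsisel.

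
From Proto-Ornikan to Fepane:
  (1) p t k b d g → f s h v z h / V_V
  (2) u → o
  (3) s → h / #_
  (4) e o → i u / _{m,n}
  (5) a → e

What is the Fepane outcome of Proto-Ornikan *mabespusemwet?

mevesposimwet

Fepane: start from *mabespusemwet.
  rule 1 (intervocalic lenition): mabespusemwet → mavespusemwet
  rule 2 (vowel merger): mavespusemwet → mavesposemwet
  rule 3: no change — mavesposemwet
  rule 4 (pre-nasal raising): mavesposemwet → mavesposimwet
  rule 5 (vowel merger): mavesposimwet → mevesposimwet
  ⇒ Fepane mevesposimwet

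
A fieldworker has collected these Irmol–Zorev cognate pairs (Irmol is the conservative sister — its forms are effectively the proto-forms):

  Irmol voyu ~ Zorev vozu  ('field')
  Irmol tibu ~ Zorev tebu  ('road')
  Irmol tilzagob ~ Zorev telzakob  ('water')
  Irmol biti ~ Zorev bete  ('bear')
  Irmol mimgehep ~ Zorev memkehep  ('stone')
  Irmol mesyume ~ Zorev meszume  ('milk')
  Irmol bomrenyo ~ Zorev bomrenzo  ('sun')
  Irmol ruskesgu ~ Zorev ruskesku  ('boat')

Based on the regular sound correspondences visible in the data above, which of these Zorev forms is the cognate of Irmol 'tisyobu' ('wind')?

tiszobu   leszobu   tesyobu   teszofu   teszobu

teszobu

tilzagob ~ telzakob, biti ~ bete — Irmol i corresponds to Zorev e after a consonant, before a consonant other than r, m, n, p, b, f, v.
bomrenyo ~ bomrenzo — Irmol y corresponds to Zorev z after a consonant, before a back vowel.
Applying these to Irmol 'tisyobu':
  tisyobu → tesyobu   (i→e after a consonant, before a consonant other than r, m, n, p, b, f, v)
  tesyobu → teszobu   (y→z after a consonant, before a back vowel)
So the Zorev cognate is 'teszobu'.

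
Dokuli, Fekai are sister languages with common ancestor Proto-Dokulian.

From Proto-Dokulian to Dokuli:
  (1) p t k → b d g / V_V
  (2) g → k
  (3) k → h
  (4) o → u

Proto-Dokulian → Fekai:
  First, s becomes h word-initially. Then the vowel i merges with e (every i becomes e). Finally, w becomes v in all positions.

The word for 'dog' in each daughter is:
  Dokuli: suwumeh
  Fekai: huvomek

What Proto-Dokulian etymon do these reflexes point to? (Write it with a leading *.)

*suwomek

Position 3: Dokuli has w, Fekai has v. Dokuli preserves w here (none of its changes turn any other segment into w), so the proto-segment is *w.
Position 1: Dokuli has s, Fekai has h. Dokuli preserves s here (none of its changes turn any other segment into s), so the proto-segment is *s.
Position 4: Dokuli has u, Fekai has o. Fekai preserves o here (none of its changes turn any other segment into o), so the proto-segment is *o.
Verify the candidate proto-form against each daughter:
Dokuli: start from *suwomek.
  rule 1: no change — suwomek
  rule 2: no change — suwomek
  rule 3 (unconditioned shift): suwomek → suwomeh
  rule 4 (vowel merger): suwomeh → suwumeh
  ⇒ Dokuli suwumeh
Fekai: *suwomek
  suwomek → huwomek   [debuccalisation]
  huwomek (rule 2 does not apply)
  huwomek → huvomek   [unconditioned shift]
  giving Fekai huvomek.
Only *suwomek yields all of Dokuli suwumeh, Fekai huvomek.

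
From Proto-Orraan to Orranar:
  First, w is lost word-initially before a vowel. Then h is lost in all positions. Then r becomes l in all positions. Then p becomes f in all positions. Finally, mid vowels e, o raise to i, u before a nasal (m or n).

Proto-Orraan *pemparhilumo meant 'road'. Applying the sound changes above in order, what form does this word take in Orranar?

fimfalilumo

Orranar: start from *pemparhilumo.
  rule 1: no change — pemparhilumo
  rule 2 (h-loss): pemparhilumo → pemparilumo
  rule 3 (unconditioned shift): pemparilumo → pempalilumo
  rule 4 (unconditioned shift): pempalilumo → femfalilumo
  rule 5 (pre-nasal raising): femfalilumo → fimfalilumo
  ⇒ Orranar fimfalilumo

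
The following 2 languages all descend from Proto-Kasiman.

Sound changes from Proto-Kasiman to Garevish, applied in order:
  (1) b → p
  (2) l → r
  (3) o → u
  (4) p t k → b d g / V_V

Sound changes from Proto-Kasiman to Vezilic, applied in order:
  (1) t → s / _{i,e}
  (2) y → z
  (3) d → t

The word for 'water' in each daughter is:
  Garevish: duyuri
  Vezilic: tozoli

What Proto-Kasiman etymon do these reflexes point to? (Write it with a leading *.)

*doyoli

Position 3: Garevish has y, Vezilic has z. Garevish preserves y here (none of its changes turn any other segment into y), so the proto-segment is *y.
Position 5: Garevish has r, Vezilic has l. Vezilic preserves l here (none of its changes turn any other segment into l), so the proto-segment is *l.
Continuing position by position gives *doyoli; check it forward:
Garevish: *doyoli > doyori > duyuri  (by unconditioned shift, vowel merger)
Vezilic: *doyoli > dozoli > tozoli  (by unconditioned shift, unconditioned shift)
No other proto-form is consistent with every reflex, so the reconstruction is *doyoli.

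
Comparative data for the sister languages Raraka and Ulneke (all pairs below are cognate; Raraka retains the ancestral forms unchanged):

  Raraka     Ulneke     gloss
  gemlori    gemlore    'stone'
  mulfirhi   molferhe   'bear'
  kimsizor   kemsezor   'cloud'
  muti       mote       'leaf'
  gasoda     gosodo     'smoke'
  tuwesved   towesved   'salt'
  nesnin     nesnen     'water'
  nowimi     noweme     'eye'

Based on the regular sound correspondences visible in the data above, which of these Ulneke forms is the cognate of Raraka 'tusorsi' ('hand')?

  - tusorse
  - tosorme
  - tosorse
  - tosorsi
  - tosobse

tosorse

mulfirhi ~ molferhe, muti ~ mote — Raraka u corresponds to Ulneke o after a consonant, before a consonant other than r, m, n, p, b, f, v.
gemlori ~ gemlore, mulfirhi ~ molferhe — Raraka i corresponds to Ulneke e word-finally.
Applying these to Raraka 'tusorsi':
  tusorsi → tosorsi   (u→o after a consonant, before a consonant other than r, m, n, p, b, f, v)
  tosorsi → tosorse   (i→e word-finally)
So the Ulneke cognate is 'tosorse'.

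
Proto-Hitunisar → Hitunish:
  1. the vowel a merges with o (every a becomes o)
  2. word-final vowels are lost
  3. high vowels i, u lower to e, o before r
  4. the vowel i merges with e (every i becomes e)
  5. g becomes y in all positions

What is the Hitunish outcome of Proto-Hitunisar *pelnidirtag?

pelnedertoy

Hitunish: *pelnidirtag > pelnidirtog > pelnidertog > pelnedertog > pelnedertoy  (by vowel merger, pre-rhotic lowering, vowel merger, unconditioned shift)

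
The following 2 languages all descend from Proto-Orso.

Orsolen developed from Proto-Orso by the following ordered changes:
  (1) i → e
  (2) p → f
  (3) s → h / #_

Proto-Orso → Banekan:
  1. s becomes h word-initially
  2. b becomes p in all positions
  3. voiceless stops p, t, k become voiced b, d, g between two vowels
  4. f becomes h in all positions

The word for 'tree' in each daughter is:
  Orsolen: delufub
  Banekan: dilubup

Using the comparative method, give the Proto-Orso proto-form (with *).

*dilupub

Position 7: Orsolen has b, Banekan has p. Orsolen preserves b here (none of its changes turn any other segment into b), so the proto-segment is *b.
Position 5: Orsolen has f, Banekan has b. Taking the neighbouring segments as reconstructed: Orsolen f could go back to *p or *f; Banekan b could go back to *p or *b — the one source consistent with every daughter is *p.
Continuing position by position gives *dilupub; check it forward:
Orsolen: *dilupub
  dilupub → delupub   [vowel merger]
  delupub → delufub   [unconditioned shift]
  delufub (rule 3 does not apply)
  giving Orsolen delufub.
Banekan: *dilupub > dilupup > dilubup  (by unconditioned shift, intervocalic voicing)
*dilupub is the unique common source.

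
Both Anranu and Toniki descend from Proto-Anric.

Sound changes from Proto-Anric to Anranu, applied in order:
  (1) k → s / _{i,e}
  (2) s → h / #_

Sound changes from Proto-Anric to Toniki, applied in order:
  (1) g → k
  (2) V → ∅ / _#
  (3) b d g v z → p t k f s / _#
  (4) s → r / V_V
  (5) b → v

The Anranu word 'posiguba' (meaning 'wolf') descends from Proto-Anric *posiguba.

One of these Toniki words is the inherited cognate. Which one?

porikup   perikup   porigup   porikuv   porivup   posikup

porikup

Toniki: *posiguba
  posiguba → posikuba   [unconditioned shift]
  posikuba → posikub   [apocope]
  posikub → posikup   [final devoicing]
  posikup → porikup   [rhotacism]
  porikup (rule 5 does not apply)
  giving Toniki porikup.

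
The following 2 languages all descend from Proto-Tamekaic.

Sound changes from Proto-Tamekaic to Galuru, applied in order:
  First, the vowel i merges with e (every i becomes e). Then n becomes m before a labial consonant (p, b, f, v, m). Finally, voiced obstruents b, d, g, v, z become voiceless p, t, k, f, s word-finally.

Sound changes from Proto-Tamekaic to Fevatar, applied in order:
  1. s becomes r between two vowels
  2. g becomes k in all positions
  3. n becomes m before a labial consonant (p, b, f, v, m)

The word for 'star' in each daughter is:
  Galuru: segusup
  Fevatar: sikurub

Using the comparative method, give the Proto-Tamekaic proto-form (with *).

Position 3: Galuru has g, Fevatar has k. Galuru preserves g here (none of its changes turn any other segment into g), so the proto-segment is *g.
Position 7: Galuru has p, Fevatar has b. Fevatar preserves b here (none of its changes turn any other segment into b), so the proto-segment is *b.
Position 2: Galuru has e, Fevatar has i. Fevatar preserves i here (none of its changes turn any other segment into i), so the proto-segment is *i.
Continuing position by position gives *sigusub; check it forward:
Galuru: *sigusub
  sigusub → segusub   [vowel merger]
  segusub (rule 2 does not apply)
  segusub → segusup   [final devoicing]
  giving Galuru segusup.
Fevatar: *sigusub > sigurub > sikurub  (by rhotacism, unconditioned shift)
Only *sigusub yields all of Galuru segusup, Fevatar sikurub.

*sigusub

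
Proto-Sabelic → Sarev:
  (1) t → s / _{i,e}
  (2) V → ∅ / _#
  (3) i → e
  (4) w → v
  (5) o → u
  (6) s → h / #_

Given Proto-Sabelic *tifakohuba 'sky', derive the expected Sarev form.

hefakuhub

Sarev: *tifakohuba > sifakohuba > sifakohub > sefakohub > sefakuhub > hefakuhub  (by palatalisation, apocope, vowel merger, vowel merger, debuccalisation)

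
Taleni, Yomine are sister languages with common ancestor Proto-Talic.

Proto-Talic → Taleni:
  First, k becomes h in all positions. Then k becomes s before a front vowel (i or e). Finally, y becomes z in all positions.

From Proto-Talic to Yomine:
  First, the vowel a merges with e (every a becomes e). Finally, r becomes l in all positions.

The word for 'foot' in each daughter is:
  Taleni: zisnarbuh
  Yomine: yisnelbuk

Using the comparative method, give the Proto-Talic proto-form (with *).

*yisnarbuk

Position 9: Taleni has h, Yomine has k. Yomine preserves k here (none of its changes turn any other segment into k), so the proto-segment is *k.
Position 6: Taleni has r, Yomine has l. Taleni preserves r here (none of its changes turn any other segment into r), so the proto-segment is *r.
Position 5: Taleni has a, Yomine has e. Taleni preserves a here (none of its changes turn any other segment into a), so the proto-segment is *a.
Verify the candidate proto-form against each daughter:
Taleni: *yisnarbuk > yisnarbuh > zisnarbuh  (by unconditioned shift, unconditioned shift)
Yomine: *yisnarbuk
  yisnarbuk → yisnerbuk   [vowel merger]
  yisnerbuk → yisnelbuk   [unconditioned shift]
  giving Yomine yisnelbuk.
Only *yisnarbuk yields all of Taleni zisnarbuh, Yomine yisnelbuk.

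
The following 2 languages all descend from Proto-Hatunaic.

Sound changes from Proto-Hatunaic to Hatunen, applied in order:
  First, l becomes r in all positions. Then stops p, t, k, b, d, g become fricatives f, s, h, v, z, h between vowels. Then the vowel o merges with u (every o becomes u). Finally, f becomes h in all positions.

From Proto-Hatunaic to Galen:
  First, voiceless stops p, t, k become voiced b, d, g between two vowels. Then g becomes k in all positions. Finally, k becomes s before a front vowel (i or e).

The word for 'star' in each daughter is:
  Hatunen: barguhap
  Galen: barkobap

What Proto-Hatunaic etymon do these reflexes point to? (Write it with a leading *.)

*bargopap

Position 6: Hatunen has h, Galen has b. Taking the neighbouring segments as reconstructed: Hatunen h could go back to *p or *k or *g or *f or *h; Galen b could go back to *p or *b — the one source consistent with every daughter is *p.
Position 4: Hatunen has g, Galen has k. Hatunen preserves g here (none of its changes turn any other segment into g), so the proto-segment is *g.
Position 5: Hatunen has u, Galen has o. Galen preserves o here (none of its changes turn any other segment into o), so the proto-segment is *o.
The remaining positions agree across the daughters. Check the candidate against every language:
Hatunen: *bargopap
  bargopap (rule 1 does not apply)
  bargopap → bargofap   [intervocalic lenition]
  bargofap → bargufap   [vowel merger]
  bargufap → barguhap   [unconditioned shift]
  giving Hatunen barguhap.
Galen: start from *bargopap.
  rule 1 (intervocalic voicing): bargopap → bargobap
  rule 2 (unconditioned shift): bargobap → barkobap
  rule 3: no change — barkobap
  ⇒ Galen barkobap
No other proto-form is consistent with every reflex, so the reconstruction is *bargopap.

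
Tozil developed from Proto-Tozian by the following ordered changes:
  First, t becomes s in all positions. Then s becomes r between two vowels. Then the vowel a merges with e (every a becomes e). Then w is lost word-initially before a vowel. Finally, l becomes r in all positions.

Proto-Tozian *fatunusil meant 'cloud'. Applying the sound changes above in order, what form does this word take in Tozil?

Tozil: *fatunusil > fasunusil > farunuril > ferunuril > ferunurir  (by unconditioned shift, rhotacism, vowel merger, unconditioned shift)

ferunurir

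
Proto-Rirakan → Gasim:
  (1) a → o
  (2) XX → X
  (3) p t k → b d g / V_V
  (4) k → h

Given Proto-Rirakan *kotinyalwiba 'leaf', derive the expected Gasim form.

Gasim: *kotinyalwiba > kotinyolwibo > kodinyolwibo > hodinyolwibo  (by vowel merger, intervocalic voicing, unconditioned shift)

hodinyolwibo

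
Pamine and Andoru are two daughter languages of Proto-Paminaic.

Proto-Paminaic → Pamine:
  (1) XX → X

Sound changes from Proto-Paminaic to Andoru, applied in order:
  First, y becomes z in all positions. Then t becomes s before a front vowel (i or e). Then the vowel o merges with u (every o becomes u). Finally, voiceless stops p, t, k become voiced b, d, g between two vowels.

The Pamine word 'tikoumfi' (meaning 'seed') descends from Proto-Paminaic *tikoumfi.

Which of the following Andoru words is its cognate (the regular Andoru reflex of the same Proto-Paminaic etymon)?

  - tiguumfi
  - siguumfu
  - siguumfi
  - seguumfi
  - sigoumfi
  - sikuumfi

siguumfi

Andoru: *tikoumfi > sikoumfi > sikuumfi > siguumfi  (by palatalisation, vowel merger, intervocalic voicing)
The other candidates each miss or misapply at least one Andoru change.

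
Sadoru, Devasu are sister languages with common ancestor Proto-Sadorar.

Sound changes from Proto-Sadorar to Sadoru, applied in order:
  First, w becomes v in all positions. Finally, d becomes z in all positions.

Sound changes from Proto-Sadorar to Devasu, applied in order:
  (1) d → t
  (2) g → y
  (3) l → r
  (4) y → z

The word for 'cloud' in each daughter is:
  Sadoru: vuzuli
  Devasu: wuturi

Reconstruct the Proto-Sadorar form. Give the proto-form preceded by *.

Position 5: Sadoru has l, Devasu has r. Sadoru preserves l here (none of its changes turn any other segment into l), so the proto-segment is *l.
Position 3: Sadoru has z, Devasu has t. Taking the neighbouring segments as reconstructed: Sadoru z could go back to *d or *z; Devasu t could go back to *t or *d — the one source consistent with every daughter is *d.
Position 1: Sadoru has v, Devasu has w. Devasu preserves w here (none of its changes turn any other segment into w), so the proto-segment is *w.
The remaining positions agree across the daughters. Check the candidate against every language:
Sadoru: *wuduli > vuduli > vuzuli  (by unconditioned shift, unconditioned shift)
Devasu: *wuduli
  wuduli → wutuli   [unconditioned shift]
  wutuli (rule 2 does not apply)
  wutuli → wuturi   [unconditioned shift]
  wuturi (rule 4 does not apply)
  giving Devasu wuturi.
No other proto-form is consistent with every reflex, so the reconstruction is *wuduli.

*wuduli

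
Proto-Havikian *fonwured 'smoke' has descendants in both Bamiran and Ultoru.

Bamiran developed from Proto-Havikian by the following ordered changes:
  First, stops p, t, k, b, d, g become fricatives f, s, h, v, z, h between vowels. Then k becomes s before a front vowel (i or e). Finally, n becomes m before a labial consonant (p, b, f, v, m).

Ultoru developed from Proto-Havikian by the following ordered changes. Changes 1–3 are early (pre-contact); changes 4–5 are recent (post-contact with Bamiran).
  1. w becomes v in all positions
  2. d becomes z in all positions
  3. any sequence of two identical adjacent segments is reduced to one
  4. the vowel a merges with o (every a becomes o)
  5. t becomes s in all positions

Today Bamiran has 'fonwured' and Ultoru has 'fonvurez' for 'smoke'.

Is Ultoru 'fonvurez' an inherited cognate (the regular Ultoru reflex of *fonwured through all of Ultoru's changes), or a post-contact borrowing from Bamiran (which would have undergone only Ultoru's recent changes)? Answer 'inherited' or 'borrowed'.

inherited

If inherited, *fonwured would pass through all of Ultoru's changes:
Ultoru: start from *fonwured.
  rule 1 (unconditioned shift): fonwured → fonvured
  rule 2 (unconditioned shift): fonvured → fonvurez
  rule 3: no change — fonvurez
  rule 4: no change — fonvurez
  rule 5: no change — fonvurez
  ⇒ Ultoru fonvurez
If borrowed from Bamiran 'fonwured' after the early changes, it would undergo only the recent ones:
  rule 4 (vowel merger): no change (fonwured)
  rule 5 (unconditioned shift): no change (fonwured)
  ⇒ as a loan: fonwured
Ultoru 'fonvurez' matches the inherited outcome exactly, so it is an inherited cognate, not a loan.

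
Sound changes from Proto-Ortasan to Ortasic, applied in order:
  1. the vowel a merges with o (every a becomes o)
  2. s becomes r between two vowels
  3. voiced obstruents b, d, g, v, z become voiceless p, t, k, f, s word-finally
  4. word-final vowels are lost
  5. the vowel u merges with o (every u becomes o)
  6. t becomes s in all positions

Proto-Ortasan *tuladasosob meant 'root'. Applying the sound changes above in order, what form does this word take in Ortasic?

solodororop

Ortasic: *tuladasosob > tulodososob > tulodororob > tulodororop > tolodororop > solodororop  (by vowel merger, rhotacism, final devoicing, vowel merger, unconditioned shift)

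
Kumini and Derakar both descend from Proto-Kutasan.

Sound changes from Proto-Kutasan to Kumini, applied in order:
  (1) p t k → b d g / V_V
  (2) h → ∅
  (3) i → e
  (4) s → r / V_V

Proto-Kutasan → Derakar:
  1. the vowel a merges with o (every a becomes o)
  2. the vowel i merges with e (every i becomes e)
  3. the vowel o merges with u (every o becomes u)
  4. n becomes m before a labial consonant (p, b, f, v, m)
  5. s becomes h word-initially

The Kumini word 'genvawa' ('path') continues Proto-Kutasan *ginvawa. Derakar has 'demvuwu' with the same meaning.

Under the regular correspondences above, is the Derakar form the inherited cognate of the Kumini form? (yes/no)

no

Derive the expected Derakar reflex of *ginvawa:
Derakar: start from *ginvawa.
  rule 1 (vowel merger): ginvawa → ginvowo
  rule 2 (vowel merger): ginvowo → genvowo
  rule 3 (vowel merger): genvowo → genvuwu
  rule 4 (nasal place assimilation): genvuwu → gemvuwu
  rule 5: no change — gemvuwu
  ⇒ Derakar gemvuwu
The regular Derakar reflex would be 'gemvuwu', but the attested form is 'demvuwu'. The correspondence is irregular, so they are not cognates (the Derakar form has a different source).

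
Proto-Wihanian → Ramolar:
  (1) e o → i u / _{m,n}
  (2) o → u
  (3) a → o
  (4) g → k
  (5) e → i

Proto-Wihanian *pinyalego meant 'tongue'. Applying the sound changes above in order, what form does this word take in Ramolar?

Ramolar: start from *pinyalego.
  rule 1: no change — pinyalego
  rule 2 (vowel merger): pinyalego → pinyalegu
  rule 3 (vowel merger): pinyalegu → pinyolegu
  rule 4 (unconditioned shift): pinyolegu → pinyoleku
  rule 5 (vowel merger): pinyoleku → pinyoliku
  ⇒ Ramolar pinyoliku

pinyoliku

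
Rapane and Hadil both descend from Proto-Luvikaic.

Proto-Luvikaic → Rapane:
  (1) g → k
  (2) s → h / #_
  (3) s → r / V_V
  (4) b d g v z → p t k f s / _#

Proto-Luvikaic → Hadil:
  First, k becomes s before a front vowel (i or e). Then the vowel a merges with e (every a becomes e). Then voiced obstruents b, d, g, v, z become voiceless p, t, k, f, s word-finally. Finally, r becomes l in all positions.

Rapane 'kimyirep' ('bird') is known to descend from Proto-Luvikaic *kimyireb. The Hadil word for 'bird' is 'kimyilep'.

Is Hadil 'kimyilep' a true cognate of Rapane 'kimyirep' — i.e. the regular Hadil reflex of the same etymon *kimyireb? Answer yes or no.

Derive the expected Hadil reflex of *kimyireb:
Hadil: *kimyireb
  kimyireb → simyireb   [palatalisation]
  simyireb (rule 2 does not apply)
  simyireb → simyirep   [final devoicing]
  simyirep → simyilep   [unconditioned shift]
  giving Hadil simyilep.
The regular Hadil reflex would be 'simyilep', but the attested form is 'kimyilep'. The correspondence is irregular, so they are not cognates (the Hadil form has a different source).

no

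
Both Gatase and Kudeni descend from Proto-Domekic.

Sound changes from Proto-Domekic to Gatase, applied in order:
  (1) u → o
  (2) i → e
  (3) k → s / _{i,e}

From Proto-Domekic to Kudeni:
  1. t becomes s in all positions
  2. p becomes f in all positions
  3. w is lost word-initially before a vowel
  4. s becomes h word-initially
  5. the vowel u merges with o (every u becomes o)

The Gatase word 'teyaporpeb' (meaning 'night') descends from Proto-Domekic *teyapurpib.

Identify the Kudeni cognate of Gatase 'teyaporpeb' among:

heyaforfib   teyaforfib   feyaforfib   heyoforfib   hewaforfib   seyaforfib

Kudeni: *teyapurpib > seyapurpib > seyafurfib > heyafurfib > heyaforfib  (by unconditioned shift, unconditioned shift, debuccalisation, vowel merger)
The other candidates each miss or misapply at least one Kudeni change.

heyaforfib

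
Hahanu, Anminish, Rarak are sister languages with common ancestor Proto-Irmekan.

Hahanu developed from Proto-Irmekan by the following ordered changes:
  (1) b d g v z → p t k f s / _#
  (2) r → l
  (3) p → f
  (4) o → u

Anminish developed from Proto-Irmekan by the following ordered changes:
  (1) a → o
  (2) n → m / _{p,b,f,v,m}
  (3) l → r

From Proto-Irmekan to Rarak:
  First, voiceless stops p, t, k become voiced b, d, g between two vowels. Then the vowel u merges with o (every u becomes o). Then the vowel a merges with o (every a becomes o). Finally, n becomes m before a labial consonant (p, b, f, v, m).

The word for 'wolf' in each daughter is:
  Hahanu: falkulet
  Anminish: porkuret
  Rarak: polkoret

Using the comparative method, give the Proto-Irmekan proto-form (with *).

Position 2: Hahanu has a, Anminish has o, Rarak has o. Hahanu preserves a here (none of its changes turn any other segment into a), so the proto-segment is *a.
Position 3: Hahanu has l, Anminish has r, Rarak has l. Rarak preserves l here (none of its changes turn any other segment into l), so the proto-segment is *l.
Position 6: Hahanu has l, Anminish has r, Rarak has r. Rarak preserves r here (none of its changes turn any other segment into r), so the proto-segment is *r.
This points to *palkuret. Verify forward in each daughter:
Hahanu: *palkuret > palkulet > falkulet  (by unconditioned shift, unconditioned shift)
Anminish: *palkuret
  palkuret → polkuret   [vowel merger]
  polkuret (rule 2 does not apply)
  polkuret → porkuret   [unconditioned shift]
  giving Anminish porkuret.
Rarak: *palkuret
  palkuret (rule 1 does not apply)
  palkuret → palkoret   [vowel merger]
  palkoret → polkoret   [vowel merger]
  polkoret (rule 4 does not apply)
  giving Rarak polkoret.
*palkuret is the unique common source.

*palkuret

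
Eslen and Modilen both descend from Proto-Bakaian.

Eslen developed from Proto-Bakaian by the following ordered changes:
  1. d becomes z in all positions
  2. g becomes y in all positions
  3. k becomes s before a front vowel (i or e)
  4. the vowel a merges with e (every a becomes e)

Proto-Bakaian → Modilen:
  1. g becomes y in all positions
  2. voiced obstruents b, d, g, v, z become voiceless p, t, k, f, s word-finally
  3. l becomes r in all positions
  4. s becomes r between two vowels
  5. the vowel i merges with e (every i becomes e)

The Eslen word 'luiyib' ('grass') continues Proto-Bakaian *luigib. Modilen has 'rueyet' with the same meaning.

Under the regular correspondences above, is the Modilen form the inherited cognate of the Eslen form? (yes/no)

no

Derive the expected Modilen reflex of *luigib:
Modilen: *luigib
  luigib → luiyib   [unconditioned shift]
  luiyib → luiyip   [final devoicing]
  luiyip → ruiyip   [unconditioned shift]
  ruiyip (rule 4 does not apply)
  ruiyip → rueyep   [vowel merger]
  giving Modilen rueyep.
The regular Modilen reflex would be 'rueyep', but the attested form is 'rueyet'. The correspondence is irregular, so they are not cognates (the Modilen form has a different source).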